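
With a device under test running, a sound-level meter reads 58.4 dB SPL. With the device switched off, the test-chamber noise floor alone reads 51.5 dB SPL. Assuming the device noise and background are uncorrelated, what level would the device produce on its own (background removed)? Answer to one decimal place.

Background correction is a power subtraction:
L_src = 10·log₁₀(10^(58.4/10) − 10^(51.5/10)) = 10·log₁₀(550600) = 57.4 dB SPL.

57.4 dB SPL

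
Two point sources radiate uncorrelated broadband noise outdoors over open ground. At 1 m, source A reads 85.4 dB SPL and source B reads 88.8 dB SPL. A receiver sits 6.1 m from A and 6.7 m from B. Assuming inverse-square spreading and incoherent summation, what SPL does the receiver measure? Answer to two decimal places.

74.19 dB SPL

At the listener: L_A = 85.4 − 20·log₁₀(6.1) = 69.693 dB; L_B = 88.8 − 20·log₁₀(6.7) = 72.279 dB.
Combined: 10·log₁₀(10^(69.693/10)+10^(72.279/10)) = 74.19 dB SPL.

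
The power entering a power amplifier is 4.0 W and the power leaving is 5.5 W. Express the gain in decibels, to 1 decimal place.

For a power ratio, dB = 10·log₁₀(P₂/P₁).
10·log₁₀(5.5/4.0) = 10·log₁₀(1.375) = 1.4 dB.

1.4 dB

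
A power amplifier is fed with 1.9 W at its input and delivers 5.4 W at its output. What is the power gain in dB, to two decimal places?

Power is a power quantity, so gain = 10·log₁₀(P_out/P_in).
10·log₁₀(5.4/1.9) = 10·log₁₀(2.842) = 4.54 dB.

4.54 dB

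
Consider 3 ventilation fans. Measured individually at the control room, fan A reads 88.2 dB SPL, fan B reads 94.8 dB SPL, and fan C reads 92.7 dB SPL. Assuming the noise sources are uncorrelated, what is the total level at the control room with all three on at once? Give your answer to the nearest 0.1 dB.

97.4 dB SPL

Add the sources as powers (linear), then convert back to dB:
L_total = 10·log₁₀(10^(88.2/10) + 10^(94.8/10) + 10^(92.7/10)) = 10·log₁₀(5543000000) = 97.4 dB SPL.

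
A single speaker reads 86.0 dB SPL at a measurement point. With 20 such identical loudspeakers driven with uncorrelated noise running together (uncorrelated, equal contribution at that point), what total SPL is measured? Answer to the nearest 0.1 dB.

20 equal incoherent sources raise the level by 10·log₁₀(20) = 13.01 dB.
L_total = 86.0 + 13.01 = 99.0 dB SPL.

99.0 dB SPL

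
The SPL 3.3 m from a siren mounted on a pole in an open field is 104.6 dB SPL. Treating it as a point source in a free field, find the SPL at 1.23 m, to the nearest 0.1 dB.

Inverse-square spreading gives ΔL = −20·log₁₀(d₂/d₁).
ΔL = −20·log₁₀(1.23/3.3) = 8.57 dB, so L₂ = 104.6 + (8.57) = 113.2 dB SPL.

113.2 dB SPL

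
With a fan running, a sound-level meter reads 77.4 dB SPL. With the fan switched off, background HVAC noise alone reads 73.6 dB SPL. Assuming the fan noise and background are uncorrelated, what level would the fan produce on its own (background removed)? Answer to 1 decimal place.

75.1 dB SPL

Subtract intensities: L_src = 10·log₁₀(10^(L_total/10) − 10^(L_bg/10)).
L_src = 10·log₁₀(10^(77.4/10) − 10^(73.6/10)) = 10·log₁₀(32050000) = 75.1 dB SPL.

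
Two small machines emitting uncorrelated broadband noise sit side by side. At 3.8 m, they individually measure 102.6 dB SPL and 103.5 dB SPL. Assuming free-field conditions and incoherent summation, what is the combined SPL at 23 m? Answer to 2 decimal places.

Combined at 3.8 m: 10·log₁₀(10^(102.6/10)+10^(103.5/10)) = 106.084 dB SPL.
Then apply −20·log₁₀(23/3.8) = -15.639 dB → 90.44 dB SPL.

90.44 dB SPL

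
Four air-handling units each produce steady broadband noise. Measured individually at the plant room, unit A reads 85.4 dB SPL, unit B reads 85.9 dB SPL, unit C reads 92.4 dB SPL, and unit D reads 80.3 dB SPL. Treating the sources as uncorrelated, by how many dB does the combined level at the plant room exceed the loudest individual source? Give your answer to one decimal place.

Add the sources as powers (linear), then convert back to dB:
L_total = 10·log₁₀(10^(85.4/10) + 10^(85.9/10) + 10^(92.4/10) + 10^(80.3/10)) = 94.12 dB SPL.
Excess over the loudest (92.4 dB): 94.12 − 92.4 = 1.7 dB.

1.7 dB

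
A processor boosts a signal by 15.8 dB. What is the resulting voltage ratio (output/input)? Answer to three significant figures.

Voltage ratio = 10^(dB/20).
10^(15.8/20) = 10^(0.7900) = 6.17.

6.17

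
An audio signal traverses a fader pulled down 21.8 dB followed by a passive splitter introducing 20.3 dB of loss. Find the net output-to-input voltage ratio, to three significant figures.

Net gain = (−21.8) + (−20.3) = -42.1 dB.
Voltage ratio = 10^(-42.1/20) = 0.00785.

0.00785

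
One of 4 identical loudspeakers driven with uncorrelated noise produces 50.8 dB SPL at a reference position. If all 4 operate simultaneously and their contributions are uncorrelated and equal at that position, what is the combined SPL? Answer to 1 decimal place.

4 equal incoherent sources raise the level by 10·log₁₀(4) = 6.02 dB.
L_total = 50.8 + 6.02 = 56.8 dB SPL.

56.8 dB SPL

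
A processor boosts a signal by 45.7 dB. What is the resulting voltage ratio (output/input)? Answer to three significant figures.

Voltage ratio = 10^(dB/20).
10^(45.7/20) = 10^(2.285) = 193.

193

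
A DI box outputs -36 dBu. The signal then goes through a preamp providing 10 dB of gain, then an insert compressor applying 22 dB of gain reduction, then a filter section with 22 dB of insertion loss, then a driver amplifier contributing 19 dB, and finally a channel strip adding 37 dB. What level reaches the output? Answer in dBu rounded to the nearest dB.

-14 dBu

Gain stages sum in dB:
-36 + 10 − 22 − 22 + 19 + 37 = -14 dBu.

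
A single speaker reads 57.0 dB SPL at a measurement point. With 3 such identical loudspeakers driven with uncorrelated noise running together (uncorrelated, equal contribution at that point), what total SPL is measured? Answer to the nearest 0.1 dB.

3 equal incoherent sources raise the level by 10·log₁₀(3) = 4.77 dB.
L_total = 57.0 + 4.77 = 61.8 dB SPL.

61.8 dB SPL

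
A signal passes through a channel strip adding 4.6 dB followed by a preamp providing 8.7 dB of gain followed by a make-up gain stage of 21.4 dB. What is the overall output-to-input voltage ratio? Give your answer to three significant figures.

Net gain = 4.6 + 8.7 + 21.4 = 34.7 dB.
Voltage ratio = 10^(34.7/20) = 54.3.

54.3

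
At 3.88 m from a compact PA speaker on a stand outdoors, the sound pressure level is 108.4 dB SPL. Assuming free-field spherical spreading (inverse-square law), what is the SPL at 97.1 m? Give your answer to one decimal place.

80.4 dB SPL

Inverse-square spreading gives ΔL = −20·log₁₀(d₂/d₁).
ΔL = −20·log₁₀(97.1/3.88) = -27.97 dB, so L₂ = 108.4 + (-27.97) = 80.4 dB SPL.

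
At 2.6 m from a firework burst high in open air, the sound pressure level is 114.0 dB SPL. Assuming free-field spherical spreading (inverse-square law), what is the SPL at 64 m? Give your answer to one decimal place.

86.2 dB SPL

Inverse-square spreading gives ΔL = −20·log₁₀(d₂/d₁).
ΔL = −20·log₁₀(64/2.6) = -27.82 dB, so L₂ = 114.0 + (-27.82) = 86.2 dB SPL.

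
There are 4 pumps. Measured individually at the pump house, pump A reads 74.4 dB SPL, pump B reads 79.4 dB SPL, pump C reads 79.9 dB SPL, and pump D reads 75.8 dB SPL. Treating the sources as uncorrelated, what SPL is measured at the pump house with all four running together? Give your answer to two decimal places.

Incoherent sources sum as intensities:
L_total = 10·log₁₀(10^(74.4/10) + 10^(79.4/10) + 10^(79.9/10) + 10^(75.8/10)) = 10·log₁₀(250400000) = 83.99 dB SPL.

83.99 dB SPL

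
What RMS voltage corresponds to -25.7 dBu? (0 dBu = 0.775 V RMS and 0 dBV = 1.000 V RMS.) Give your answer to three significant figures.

0.0402 V

V = 0.775 V × 10^(-25.7/20).
= 0.775 × 0.05188 = 0.0402 V.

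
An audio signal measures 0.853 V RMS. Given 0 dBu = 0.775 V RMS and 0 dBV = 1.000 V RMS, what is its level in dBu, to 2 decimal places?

+0.83 dBu

dBu = 20·log₁₀(V / 0.775 V).
20·log₁₀(0.853/0.775) = +0.83 dBu.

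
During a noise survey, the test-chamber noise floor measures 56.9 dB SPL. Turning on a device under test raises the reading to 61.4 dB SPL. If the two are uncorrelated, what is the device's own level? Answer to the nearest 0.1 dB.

Background correction is a power subtraction:
L_src = 10·log₁₀(10^(61.4/10) − 10^(56.9/10)) = 10·log₁₀(890600) = 59.5 dB SPL.

59.5 dB SPL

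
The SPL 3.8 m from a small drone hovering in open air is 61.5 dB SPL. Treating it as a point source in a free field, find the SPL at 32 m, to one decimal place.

For a point source in a free field, ΔL = −20·log₁₀(d₂/d₁).
ΔL = −20·log₁₀(32/3.8) = -18.51 dB, so L₂ = 61.5 + (-18.51) = 43.0 dB SPL.

43.0 dB SPL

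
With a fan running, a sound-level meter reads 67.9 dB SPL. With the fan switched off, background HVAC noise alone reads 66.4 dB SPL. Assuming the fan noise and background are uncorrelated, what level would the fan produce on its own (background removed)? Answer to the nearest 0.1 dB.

62.6 dB SPL

Background correction is a power subtraction:
L_src = 10·log₁₀(10^(67.9/10) − 10^(66.4/10)) = 10·log₁₀(1801000) = 62.6 dB SPL.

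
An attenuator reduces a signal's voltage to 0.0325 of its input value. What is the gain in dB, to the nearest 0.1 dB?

-29.8 dB

Voltage ratio → dB uses the 20·log₁₀ form:
20·log₁₀(0.0325) = -29.8 dB.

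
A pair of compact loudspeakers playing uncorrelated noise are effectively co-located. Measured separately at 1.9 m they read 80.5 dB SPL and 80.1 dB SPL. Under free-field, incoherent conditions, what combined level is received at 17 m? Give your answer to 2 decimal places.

64.28 dB SPL

Combined at 1.9 m: 10·log₁₀(10^(80.5/10)+10^(80.1/10)) = 83.315 dB SPL.
Then apply −20·log₁₀(17/1.9) = -19.034 dB → 64.28 dB SPL.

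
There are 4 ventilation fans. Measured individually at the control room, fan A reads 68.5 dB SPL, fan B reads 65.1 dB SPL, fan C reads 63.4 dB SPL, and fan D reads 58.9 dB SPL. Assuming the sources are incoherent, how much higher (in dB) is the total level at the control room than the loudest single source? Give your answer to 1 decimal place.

Uncorrelated sources add in intensity (power), not in dB.
L_total = 10·log₁₀(10^(68.5/10) + 10^(65.1/10) + 10^(63.4/10) + 10^(58.9/10)) = 71.23 dB SPL.
Excess over the loudest (68.5 dB): 71.23 − 68.5 = 2.7 dB.

2.7 dB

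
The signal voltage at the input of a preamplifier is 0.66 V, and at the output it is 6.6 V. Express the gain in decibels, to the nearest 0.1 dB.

20.0 dB

Voltage ratio → dB uses the 20·log₁₀ form:
20·log₁₀(6.6/0.66) = 20·log₁₀(10.000) = 20.0 dB.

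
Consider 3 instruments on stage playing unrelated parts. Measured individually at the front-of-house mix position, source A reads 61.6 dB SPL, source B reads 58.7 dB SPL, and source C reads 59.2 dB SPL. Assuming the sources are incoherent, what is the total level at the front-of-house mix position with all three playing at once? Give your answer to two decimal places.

64.80 dB SPL

Add the sources as powers (linear), then convert back to dB:
L_total = 10·log₁₀(10^(61.6/10) + 10^(58.7/10) + 10^(59.2/10)) = 10·log₁₀(3019000) = 64.80 dB SPL.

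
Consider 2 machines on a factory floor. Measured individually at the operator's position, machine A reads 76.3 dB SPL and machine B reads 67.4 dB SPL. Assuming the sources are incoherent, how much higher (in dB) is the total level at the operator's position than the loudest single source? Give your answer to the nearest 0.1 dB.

0.5 dB

Add the sources as powers (linear), then convert back to dB:
L_total = 10·log₁₀(10^(76.3/10) + 10^(67.4/10)) = 76.83 dB SPL.
Excess over the loudest (76.3 dB): 76.83 − 76.3 = 0.5 dB.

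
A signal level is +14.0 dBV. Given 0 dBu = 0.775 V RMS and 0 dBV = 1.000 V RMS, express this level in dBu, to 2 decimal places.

+16.21 dBu

The offset between the scales is 20·log₁₀(0.775/1.000) = −2.214 dB.
So dBu = +14.0 + 2.214 = +16.21 dBu.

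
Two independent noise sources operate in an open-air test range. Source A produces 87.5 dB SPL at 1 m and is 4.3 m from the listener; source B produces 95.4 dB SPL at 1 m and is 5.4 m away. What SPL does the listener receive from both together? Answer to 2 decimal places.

At the listener: L_A = 87.5 − 20·log₁₀(4.3) = 74.831 dB; L_B = 95.4 − 20·log₁₀(5.4) = 80.752 dB.
Combined: 10·log₁₀(10^(74.831/10)+10^(80.752/10)) = 81.74 dB SPL.

81.74 dB SPL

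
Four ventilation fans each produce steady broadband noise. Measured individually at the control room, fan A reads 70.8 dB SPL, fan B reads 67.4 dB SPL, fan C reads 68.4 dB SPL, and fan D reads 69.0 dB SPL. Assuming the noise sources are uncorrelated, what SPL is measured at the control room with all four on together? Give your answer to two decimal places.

75.10 dB SPL

Uncorrelated sources add in intensity (power), not in dB.
L_total = 10·log₁₀(10^(70.8/10) + 10^(67.4/10) + 10^(68.4/10) + 10^(69.0/10)) = 10·log₁₀(32380000) = 75.10 dB SPL.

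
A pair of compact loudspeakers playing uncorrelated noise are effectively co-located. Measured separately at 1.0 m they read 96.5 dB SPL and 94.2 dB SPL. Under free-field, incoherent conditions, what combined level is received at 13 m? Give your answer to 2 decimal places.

Combined at 1.0 m: 10·log₁₀(10^(96.5/10)+10^(94.2/10)) = 98.511 dB SPL.
Then apply −20·log₁₀(13/1.0) = -22.279 dB → 76.23 dB SPL.

76.23 dB SPL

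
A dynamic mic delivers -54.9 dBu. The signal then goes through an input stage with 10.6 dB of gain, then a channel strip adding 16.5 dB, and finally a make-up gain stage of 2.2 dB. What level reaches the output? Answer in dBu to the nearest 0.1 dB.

Cascaded gains and losses add directly in dB.
-54.9 + 10.6 + 16.5 + 2.2 = -25.6 dBu.

-25.6 dBu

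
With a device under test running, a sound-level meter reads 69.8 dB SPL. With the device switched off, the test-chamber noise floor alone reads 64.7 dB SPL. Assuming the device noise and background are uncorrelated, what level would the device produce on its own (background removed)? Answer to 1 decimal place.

68.2 dB SPL

Subtract intensities: L_src = 10·log₁₀(10^(L_total/10) − 10^(L_bg/10)).
L_src = 10·log₁₀(10^(69.8/10) − 10^(64.7/10)) = 10·log₁₀(6599000) = 68.2 dB SPL.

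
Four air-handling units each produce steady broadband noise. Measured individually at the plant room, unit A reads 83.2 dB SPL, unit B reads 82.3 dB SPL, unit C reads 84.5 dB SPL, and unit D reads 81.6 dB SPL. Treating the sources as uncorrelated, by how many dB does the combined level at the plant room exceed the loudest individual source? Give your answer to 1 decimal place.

Add the sources as powers (linear), then convert back to dB:
L_total = 10·log₁₀(10^(83.2/10) + 10^(82.3/10) + 10^(84.5/10) + 10^(81.6/10)) = 89.06 dB SPL.
Excess over the loudest (84.5 dB): 89.06 − 84.5 = 4.6 dB.

4.6 dB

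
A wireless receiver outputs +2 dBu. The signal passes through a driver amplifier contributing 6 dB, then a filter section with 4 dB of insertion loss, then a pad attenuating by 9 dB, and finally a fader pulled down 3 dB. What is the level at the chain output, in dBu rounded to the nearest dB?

In dB, series stages simply add:
+2 + 6 − 4 − 9 − 3 = -8 dBu.

-8 dBu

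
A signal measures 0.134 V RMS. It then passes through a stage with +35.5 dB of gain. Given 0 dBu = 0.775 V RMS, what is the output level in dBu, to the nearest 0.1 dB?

Input level: 20·log₁₀(0.134/0.775) = -15.24 dBu.
Output: -15.24 + 35.5 = +20.3 dBu.

+20.3 dBu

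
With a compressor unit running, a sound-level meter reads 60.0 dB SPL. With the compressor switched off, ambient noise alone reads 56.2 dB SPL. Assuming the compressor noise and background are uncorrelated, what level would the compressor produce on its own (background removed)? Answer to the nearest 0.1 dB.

57.7 dB SPL

Background correction is a power subtraction:
L_src = 10·log₁₀(10^(60.0/10) − 10^(56.2/10)) = 10·log₁₀(583100) = 57.7 dB SPL.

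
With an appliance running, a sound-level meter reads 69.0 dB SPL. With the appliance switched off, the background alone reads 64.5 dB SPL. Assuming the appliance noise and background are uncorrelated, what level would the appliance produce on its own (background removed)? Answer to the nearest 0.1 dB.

Subtract intensities: L_src = 10·log₁₀(10^(L_total/10) − 10^(L_bg/10)).
L_src = 10·log₁₀(10^(69.0/10) − 10^(64.5/10)) = 10·log₁₀(5125000) = 67.1 dB SPL.

67.1 dB SPL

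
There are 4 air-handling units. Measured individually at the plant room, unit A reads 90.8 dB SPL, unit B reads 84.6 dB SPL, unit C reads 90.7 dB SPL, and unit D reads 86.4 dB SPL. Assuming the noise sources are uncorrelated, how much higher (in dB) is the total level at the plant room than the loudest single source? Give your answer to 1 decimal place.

4.1 dB

Uncorrelated sources add in intensity (power), not in dB.
L_total = 10·log₁₀(10^(90.8/10) + 10^(84.6/10) + 10^(90.7/10) + 10^(86.4/10)) = 94.92 dB SPL.
Excess over the loudest (90.8 dB): 94.92 − 90.8 = 4.1 dB.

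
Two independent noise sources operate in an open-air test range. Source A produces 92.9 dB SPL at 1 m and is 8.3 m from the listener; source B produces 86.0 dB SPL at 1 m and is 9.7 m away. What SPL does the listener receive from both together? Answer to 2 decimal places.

75.12 dB SPL

At the listener: L_A = 92.9 − 20·log₁₀(8.3) = 74.518 dB; L_B = 86.0 − 20·log₁₀(9.7) = 66.265 dB.
Combined: 10·log₁₀(10^(74.518/10)+10^(66.265/10)) = 75.12 dB SPL.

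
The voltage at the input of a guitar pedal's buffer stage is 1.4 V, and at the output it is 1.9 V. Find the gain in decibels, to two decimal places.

2.65 dB

Voltage is an amplitude quantity, so gain = 20·log₁₀(V_out/V_in).
20·log₁₀(1.9/1.4) = 20·log₁₀(1.357) = 2.65 dB.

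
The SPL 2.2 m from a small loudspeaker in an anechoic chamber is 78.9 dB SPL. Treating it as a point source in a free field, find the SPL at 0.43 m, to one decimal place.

93.1 dB SPL

Free-field point source: level drops by 20·log₁₀ of the distance ratio.
ΔL = −20·log₁₀(0.43/2.2) = 14.18 dB, so L₂ = 78.9 + (14.18) = 93.1 dB SPL.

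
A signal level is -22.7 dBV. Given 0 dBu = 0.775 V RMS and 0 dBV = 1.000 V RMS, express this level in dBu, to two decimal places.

-20.49 dBu

The offset between the scales is 20·log₁₀(0.775/1.000) = −2.214 dB.
So dBu = -22.7 + 2.214 = -20.49 dBu.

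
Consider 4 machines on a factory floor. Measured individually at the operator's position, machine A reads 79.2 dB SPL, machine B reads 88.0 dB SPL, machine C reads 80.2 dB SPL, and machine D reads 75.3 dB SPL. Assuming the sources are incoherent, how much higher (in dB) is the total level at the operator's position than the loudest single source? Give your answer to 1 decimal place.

1.3 dB

Incoherent sources sum as intensities:
L_total = 10·log₁₀(10^(79.2/10) + 10^(88.0/10) + 10^(80.2/10) + 10^(75.3/10)) = 89.31 dB SPL.
Excess over the loudest (88.0 dB): 89.31 − 88.0 = 1.3 dB.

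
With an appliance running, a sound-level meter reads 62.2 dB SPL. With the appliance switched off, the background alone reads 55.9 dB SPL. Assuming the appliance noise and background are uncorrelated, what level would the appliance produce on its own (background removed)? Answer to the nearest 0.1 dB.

61.0 dB SPL

Remove the background by subtracting linear intensities:
L_src = 10·log₁₀(10^(62.2/10) − 10^(55.9/10)) = 10·log₁₀(1271000) = 61.0 dB SPL.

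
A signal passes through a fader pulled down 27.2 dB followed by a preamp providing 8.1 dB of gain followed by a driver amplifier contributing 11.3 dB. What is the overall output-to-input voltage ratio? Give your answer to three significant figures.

0.407

Net gain = (−27.2) + 8.1 + 11.3 = -7.8 dB.
Voltage ratio = 10^(-7.8/20) = 0.407.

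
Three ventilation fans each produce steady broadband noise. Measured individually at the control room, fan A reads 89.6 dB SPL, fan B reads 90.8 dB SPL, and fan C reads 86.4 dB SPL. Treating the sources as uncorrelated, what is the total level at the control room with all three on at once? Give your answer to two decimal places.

Incoherent sources sum as intensities:
L_total = 10·log₁₀(10^(89.6/10) + 10^(90.8/10) + 10^(86.4/10)) = 10·log₁₀(2551000000) = 94.07 dB SPL.

94.07 dB SPL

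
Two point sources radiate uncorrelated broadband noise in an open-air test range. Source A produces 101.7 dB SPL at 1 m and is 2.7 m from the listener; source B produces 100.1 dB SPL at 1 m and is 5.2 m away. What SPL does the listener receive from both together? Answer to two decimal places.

At the listener: L_A = 101.7 − 20·log₁₀(2.7) = 93.073 dB; L_B = 100.1 − 20·log₁₀(5.2) = 85.780 dB.
Combined: 10·log₁₀(10^(93.073/10)+10^(85.780/10)) = 93.82 dB SPL.

93.82 dB SPL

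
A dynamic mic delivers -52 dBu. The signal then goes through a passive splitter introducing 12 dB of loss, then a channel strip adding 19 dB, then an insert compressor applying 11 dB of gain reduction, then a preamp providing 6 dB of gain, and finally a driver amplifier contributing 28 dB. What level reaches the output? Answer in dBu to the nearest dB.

Cascaded gains and losses add directly in dB.
-52 − 12 + 19 − 11 + 6 + 28 = -22 dBu.

-22 dBu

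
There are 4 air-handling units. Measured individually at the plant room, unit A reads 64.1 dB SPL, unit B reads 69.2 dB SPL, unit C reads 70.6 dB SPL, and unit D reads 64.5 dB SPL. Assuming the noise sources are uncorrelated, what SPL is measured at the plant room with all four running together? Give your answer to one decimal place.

Uncorrelated sources add in intensity (power), not in dB.
L_total = 10·log₁₀(10^(64.1/10) + 10^(69.2/10) + 10^(70.6/10) + 10^(64.5/10)) = 10·log₁₀(25190000) = 74.0 dB SPL.

74.0 dB SPL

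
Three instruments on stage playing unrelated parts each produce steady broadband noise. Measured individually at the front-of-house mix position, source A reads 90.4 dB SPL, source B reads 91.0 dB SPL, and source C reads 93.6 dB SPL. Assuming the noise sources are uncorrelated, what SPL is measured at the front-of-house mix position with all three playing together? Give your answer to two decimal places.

Incoherent sources sum as intensities:
L_total = 10·log₁₀(10^(90.4/10) + 10^(91.0/10) + 10^(93.6/10)) = 10·log₁₀(4646000000) = 96.67 dB SPL.

96.67 dB SPL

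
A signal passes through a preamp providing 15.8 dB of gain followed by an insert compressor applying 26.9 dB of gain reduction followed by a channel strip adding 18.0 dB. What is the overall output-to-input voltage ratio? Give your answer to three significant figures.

Net gain = 15.8 + (−26.9) + 18.0 = 6.9 dB.
Voltage ratio = 10^(6.9/20) = 2.21.

2.21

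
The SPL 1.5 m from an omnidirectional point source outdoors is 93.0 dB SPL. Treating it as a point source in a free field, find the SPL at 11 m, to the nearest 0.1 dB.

75.7 dB SPL

Inverse-square spreading gives ΔL = −20·log₁₀(d₂/d₁).
ΔL = −20·log₁₀(11/1.5) = -17.31 dB, so L₂ = 93.0 + (-17.31) = 75.7 dB SPL.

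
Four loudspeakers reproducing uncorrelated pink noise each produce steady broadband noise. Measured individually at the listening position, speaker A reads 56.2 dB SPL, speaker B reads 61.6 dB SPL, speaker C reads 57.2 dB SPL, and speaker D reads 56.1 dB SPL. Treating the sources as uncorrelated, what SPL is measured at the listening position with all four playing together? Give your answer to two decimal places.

64.46 dB SPL

Uncorrelated sources add in intensity (power), not in dB.
L_total = 10·log₁₀(10^(56.2/10) + 10^(61.6/10) + 10^(57.2/10) + 10^(56.1/10)) = 10·log₁₀(2794000) = 64.46 dB SPL.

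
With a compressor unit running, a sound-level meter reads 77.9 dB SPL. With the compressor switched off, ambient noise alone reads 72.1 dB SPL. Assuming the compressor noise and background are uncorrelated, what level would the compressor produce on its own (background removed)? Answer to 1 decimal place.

Background correction is a power subtraction:
L_src = 10·log₁₀(10^(77.9/10) − 10^(72.1/10)) = 10·log₁₀(45440000) = 76.6 dB SPL.

76.6 dB SPL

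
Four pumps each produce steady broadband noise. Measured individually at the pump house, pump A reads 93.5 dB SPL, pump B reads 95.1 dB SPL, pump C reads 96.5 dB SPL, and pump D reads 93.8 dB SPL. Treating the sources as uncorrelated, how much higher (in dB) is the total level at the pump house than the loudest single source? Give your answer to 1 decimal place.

Uncorrelated sources add in intensity (power), not in dB.
L_total = 10·log₁₀(10^(93.5/10) + 10^(95.1/10) + 10^(96.5/10) + 10^(93.8/10)) = 100.91 dB SPL.
Excess over the loudest (96.5 dB): 100.91 − 96.5 = 4.4 dB.

4.4 dB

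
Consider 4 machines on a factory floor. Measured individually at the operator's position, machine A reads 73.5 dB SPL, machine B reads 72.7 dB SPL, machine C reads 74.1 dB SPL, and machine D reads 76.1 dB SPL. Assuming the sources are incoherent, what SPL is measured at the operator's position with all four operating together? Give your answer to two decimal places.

80.31 dB SPL

Uncorrelated sources add in intensity (power), not in dB.
L_total = 10·log₁₀(10^(73.5/10) + 10^(72.7/10) + 10^(74.1/10) + 10^(76.1/10)) = 10·log₁₀(107500000) = 80.31 dB SPL.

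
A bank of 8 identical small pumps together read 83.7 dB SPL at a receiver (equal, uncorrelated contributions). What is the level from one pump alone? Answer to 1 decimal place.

74.7 dB SPL

8 equal incoherent sources add 10·log₁₀(8) = 9.03 dB over one source.
L_one = 83.7 − 9.03 = 74.7 dB SPL.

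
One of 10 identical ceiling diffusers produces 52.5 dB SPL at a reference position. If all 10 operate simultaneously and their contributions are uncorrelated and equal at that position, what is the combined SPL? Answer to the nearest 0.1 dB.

62.5 dB SPL

10 equal incoherent sources raise the level by 10·log₁₀(10) = 10.00 dB.
L_total = 52.5 + 10.00 = 62.5 dB SPL.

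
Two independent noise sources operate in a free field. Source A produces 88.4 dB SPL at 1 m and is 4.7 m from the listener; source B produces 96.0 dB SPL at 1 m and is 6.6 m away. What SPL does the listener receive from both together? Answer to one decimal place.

At the listener: L_A = 88.4 − 20·log₁₀(4.7) = 74.96 dB; L_B = 96.0 − 20·log₁₀(6.6) = 79.61 dB.
Combined: 10·log₁₀(10^(74.96/10)+10^(79.61/10)) = 80.9 dB SPL.

80.9 dB SPL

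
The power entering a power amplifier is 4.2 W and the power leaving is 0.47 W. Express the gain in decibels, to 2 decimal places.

Power is a power quantity, so gain = 10·log₁₀(P_out/P_in).
10·log₁₀(0.47/4.2) = 10·log₁₀(0.1119) = -9.51 dB.

-9.51 dB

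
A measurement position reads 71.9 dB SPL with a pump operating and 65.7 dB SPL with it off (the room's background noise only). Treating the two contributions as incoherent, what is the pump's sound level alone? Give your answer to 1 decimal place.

70.7 dB SPL

Remove the background by subtracting linear intensities:
L_src = 10·log₁₀(10^(71.9/10) − 10^(65.7/10)) = 10·log₁₀(11770000) = 70.7 dB SPL.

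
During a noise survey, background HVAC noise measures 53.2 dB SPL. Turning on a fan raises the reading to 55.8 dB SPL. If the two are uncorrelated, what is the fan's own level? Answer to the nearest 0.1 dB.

52.3 dB SPL

Subtract intensities: L_src = 10·log₁₀(10^(L_total/10) − 10^(L_bg/10)).
L_src = 10·log₁₀(10^(55.8/10) − 10^(53.2/10)) = 10·log₁₀(171300) = 52.3 dB SPL.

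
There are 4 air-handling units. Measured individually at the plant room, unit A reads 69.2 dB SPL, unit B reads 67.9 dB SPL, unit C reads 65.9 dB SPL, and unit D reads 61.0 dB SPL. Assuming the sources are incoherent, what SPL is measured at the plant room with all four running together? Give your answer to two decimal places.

72.93 dB SPL

Incoherent sources sum as intensities:
L_total = 10·log₁₀(10^(69.2/10) + 10^(67.9/10) + 10^(65.9/10) + 10^(61.0/10)) = 10·log₁₀(19630000) = 72.93 dB SPL.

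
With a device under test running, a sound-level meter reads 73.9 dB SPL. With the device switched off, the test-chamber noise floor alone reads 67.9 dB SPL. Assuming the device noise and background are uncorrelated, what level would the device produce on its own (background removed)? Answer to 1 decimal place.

Subtract intensities: L_src = 10·log₁₀(10^(L_total/10) − 10^(L_bg/10)).
L_src = 10·log₁₀(10^(73.9/10) − 10^(67.9/10)) = 10·log₁₀(18380000) = 72.6 dB SPL.

72.6 dB SPL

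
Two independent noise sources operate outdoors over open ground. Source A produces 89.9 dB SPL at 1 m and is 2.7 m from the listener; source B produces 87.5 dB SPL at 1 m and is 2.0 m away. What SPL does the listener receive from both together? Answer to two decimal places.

84.39 dB SPL

At the listener: L_A = 89.9 − 20·log₁₀(2.7) = 81.273 dB; L_B = 87.5 − 20·log₁₀(2.0) = 81.479 dB.
Combined: 10·log₁₀(10^(81.273/10)+10^(81.479/10)) = 84.39 dB SPL.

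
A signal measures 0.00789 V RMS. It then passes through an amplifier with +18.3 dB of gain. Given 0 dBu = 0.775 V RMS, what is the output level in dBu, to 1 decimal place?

-21.5 dBu

Input level: 20·log₁₀(0.00789/0.775) = -39.84 dBu.
Output: -39.84 + 18.3 = -21.5 dBu.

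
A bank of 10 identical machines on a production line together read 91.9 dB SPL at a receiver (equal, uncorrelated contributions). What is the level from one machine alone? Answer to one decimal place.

81.9 dB SPL

10 equal incoherent sources add 10·log₁₀(10) = 10.00 dB over one source.
L_one = 91.9 − 10.00 = 81.9 dB SPL.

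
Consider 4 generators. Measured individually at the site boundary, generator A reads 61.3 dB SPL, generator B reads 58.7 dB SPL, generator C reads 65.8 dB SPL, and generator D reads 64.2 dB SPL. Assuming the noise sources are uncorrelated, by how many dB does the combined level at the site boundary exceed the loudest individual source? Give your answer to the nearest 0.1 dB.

Add the sources as powers (linear), then convert back to dB:
L_total = 10·log₁₀(10^(61.3/10) + 10^(58.7/10) + 10^(65.8/10) + 10^(64.2/10)) = 69.31 dB SPL.
Excess over the loudest (65.8 dB): 69.31 − 65.8 = 3.5 dB.

3.5 dB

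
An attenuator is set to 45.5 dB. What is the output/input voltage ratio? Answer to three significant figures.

0.00531

Voltage ratio = 10^(dB/20).
10^(-45.5/20) = 10^(-2.275) = 0.00531.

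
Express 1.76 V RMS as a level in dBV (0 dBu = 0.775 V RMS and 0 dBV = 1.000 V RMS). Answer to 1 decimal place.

+4.9 dBV

dBV = 20·log₁₀(V / 1.000 V).
20·log₁₀(1.76/1.000) = +4.9 dBV.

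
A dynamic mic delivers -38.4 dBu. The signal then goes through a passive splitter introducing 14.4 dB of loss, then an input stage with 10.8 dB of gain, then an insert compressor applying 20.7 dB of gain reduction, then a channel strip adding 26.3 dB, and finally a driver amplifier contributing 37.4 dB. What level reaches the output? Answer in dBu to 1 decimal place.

In dB, series stages simply add:
-38.4 − 14.4 + 10.8 − 20.7 + 26.3 + 37.4 = +1.0 dBu.

+1.0 dBu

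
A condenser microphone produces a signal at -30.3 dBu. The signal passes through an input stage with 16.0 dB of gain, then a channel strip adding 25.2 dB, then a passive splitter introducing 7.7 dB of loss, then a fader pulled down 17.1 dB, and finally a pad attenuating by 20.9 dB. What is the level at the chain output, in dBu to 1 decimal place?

Cascaded gains and losses add directly in dB.
-30.3 + 16.0 + 25.2 − 7.7 − 17.1 − 20.9 = -34.8 dBu.

-34.8 dBu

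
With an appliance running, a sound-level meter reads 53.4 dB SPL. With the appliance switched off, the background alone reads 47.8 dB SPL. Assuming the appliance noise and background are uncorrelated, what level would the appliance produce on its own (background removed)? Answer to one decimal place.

52.0 dB SPL

Background correction is a power subtraction:
L_src = 10·log₁₀(10^(53.4/10) − 10^(47.8/10)) = 10·log₁₀(158500) = 52.0 dB SPL.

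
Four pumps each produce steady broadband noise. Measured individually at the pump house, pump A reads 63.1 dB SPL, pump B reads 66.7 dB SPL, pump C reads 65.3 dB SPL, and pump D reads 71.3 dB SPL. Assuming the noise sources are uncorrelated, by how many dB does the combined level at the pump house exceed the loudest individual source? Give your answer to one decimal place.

Uncorrelated sources add in intensity (power), not in dB.
L_total = 10·log₁₀(10^(63.1/10) + 10^(66.7/10) + 10^(65.3/10) + 10^(71.3/10)) = 73.73 dB SPL.
Excess over the loudest (71.3 dB): 73.73 − 71.3 = 2.4 dB.

2.4 dB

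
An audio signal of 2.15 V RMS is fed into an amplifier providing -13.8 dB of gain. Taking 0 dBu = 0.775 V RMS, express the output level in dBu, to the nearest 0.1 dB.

-4.9 dBu

Input level: 20·log₁₀(2.15/0.775) = 8.86 dBu.
Output: 8.86 − 13.8 = -4.9 dBu.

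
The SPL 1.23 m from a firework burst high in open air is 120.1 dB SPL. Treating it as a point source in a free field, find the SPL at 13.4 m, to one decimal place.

For a point source in a free field, ΔL = −20·log₁₀(d₂/d₁).
ΔL = −20·log₁₀(13.4/1.23) = -20.74 dB, so L₂ = 120.1 + (-20.74) = 99.4 dB SPL.

99.4 dB SPL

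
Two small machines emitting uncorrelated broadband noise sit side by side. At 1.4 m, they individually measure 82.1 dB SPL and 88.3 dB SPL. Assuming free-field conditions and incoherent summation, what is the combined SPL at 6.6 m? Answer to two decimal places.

75.77 dB SPL

Combined at 1.4 m: 10·log₁₀(10^(82.1/10)+10^(88.3/10)) = 89.234 dB SPL.
Then apply −20·log₁₀(6.6/1.4) = -13.468 dB → 75.77 dB SPL.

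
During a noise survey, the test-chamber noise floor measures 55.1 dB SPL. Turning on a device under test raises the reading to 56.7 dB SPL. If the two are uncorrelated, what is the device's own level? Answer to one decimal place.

51.6 dB SPL

Remove the background by subtracting linear intensities:
L_src = 10·log₁₀(10^(56.7/10) − 10^(55.1/10)) = 10·log₁₀(144100) = 51.6 dB SPL.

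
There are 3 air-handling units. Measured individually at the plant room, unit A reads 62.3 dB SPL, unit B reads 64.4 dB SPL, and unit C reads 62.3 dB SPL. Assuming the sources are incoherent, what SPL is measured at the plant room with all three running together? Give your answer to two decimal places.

67.89 dB SPL

Add the sources as powers (linear), then convert back to dB:
L_total = 10·log₁₀(10^(62.3/10) + 10^(64.4/10) + 10^(62.3/10)) = 10·log₁₀(6151000) = 67.89 dB SPL.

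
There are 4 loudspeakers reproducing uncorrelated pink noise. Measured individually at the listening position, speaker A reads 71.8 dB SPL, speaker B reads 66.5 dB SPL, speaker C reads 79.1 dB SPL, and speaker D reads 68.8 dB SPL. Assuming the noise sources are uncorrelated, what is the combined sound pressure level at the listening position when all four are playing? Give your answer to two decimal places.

Uncorrelated sources add in intensity (power), not in dB.
L_total = 10·log₁₀(10^(71.8/10) + 10^(66.5/10) + 10^(79.1/10) + 10^(68.8/10)) = 10·log₁₀(108500000) = 80.35 dB SPL.

80.35 dB SPL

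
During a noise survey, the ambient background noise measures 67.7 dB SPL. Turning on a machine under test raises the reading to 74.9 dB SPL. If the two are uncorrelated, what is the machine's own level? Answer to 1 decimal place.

Subtract intensities: L_src = 10·log₁₀(10^(L_total/10) − 10^(L_bg/10)).
L_src = 10·log₁₀(10^(74.9/10) − 10^(67.7/10)) = 10·log₁₀(25010000) = 74.0 dB SPL.

74.0 dB SPL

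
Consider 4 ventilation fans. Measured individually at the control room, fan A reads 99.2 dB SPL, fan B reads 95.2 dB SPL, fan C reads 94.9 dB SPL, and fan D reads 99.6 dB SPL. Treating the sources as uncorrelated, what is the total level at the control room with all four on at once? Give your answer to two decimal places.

Uncorrelated sources add in intensity (power), not in dB.
L_total = 10·log₁₀(10^(99.2/10) + 10^(95.2/10) + 10^(94.9/10) + 10^(99.6/10)) = 10·log₁₀(23839000000) = 103.77 dB SPL.

103.77 dB SPL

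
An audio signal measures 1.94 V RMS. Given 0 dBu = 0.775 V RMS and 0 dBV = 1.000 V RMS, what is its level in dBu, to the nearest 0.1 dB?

+8.0 dBu

dBu = 20·log₁₀(V / 0.775 V).
20·log₁₀(1.94/0.775) = +8.0 dBu.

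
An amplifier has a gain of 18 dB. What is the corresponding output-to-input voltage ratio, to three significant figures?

Voltage ratio = 10^(dB/20).
10^(18/20) = 10^(0.9000) = 7.94.

7.94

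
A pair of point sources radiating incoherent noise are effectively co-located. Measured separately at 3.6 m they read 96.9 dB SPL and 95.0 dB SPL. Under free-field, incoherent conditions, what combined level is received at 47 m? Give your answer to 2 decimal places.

76.75 dB SPL

Combined at 3.6 m: 10·log₁₀(10^(96.9/10)+10^(95.0/10)) = 99.063 dB SPL.
Then apply −20·log₁₀(47/3.6) = -22.316 dB → 76.75 dB SPL.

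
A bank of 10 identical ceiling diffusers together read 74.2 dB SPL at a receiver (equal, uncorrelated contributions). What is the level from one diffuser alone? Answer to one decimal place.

10 equal incoherent sources add 10·log₁₀(10) = 10.00 dB over one source.
L_one = 74.2 − 10.00 = 64.2 dB SPL.

64.2 dB SPL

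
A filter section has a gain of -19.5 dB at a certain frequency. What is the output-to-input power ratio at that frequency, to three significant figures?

0.0112

Power ratio = 10^(dB/10).
10^(-19.5/10) = 10^(-1.950) = 0.0112.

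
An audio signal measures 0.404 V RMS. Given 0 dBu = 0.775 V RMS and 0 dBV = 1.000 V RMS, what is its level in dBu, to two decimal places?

dBu = 20·log₁₀(V / 0.775 V).
20·log₁₀(0.404/0.775) = -5.66 dBu.

-5.66 dBu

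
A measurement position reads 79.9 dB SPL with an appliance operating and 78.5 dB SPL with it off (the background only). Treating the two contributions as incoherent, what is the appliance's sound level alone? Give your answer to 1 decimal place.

Background correction is a power subtraction:
L_src = 10·log₁₀(10^(79.9/10) − 10^(78.5/10)) = 10·log₁₀(26930000) = 74.3 dB SPL.

74.3 dB SPL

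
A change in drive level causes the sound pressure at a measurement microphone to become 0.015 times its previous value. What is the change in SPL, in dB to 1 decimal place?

-36.5 dB

Sound pressure is an amplitude quantity: ΔL = 20·log₁₀(p₂/p₁).
20·log₁₀(0.015) = -36.5 dB.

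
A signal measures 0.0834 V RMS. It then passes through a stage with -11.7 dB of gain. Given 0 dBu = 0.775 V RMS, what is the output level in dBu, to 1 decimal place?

Input level: 20·log₁₀(0.0834/0.775) = -19.36 dBu.
Output: -19.36 − 11.7 = -31.1 dBu.

-31.1 dBu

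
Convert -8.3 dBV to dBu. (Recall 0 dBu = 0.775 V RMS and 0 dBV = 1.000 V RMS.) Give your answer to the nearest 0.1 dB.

The offset between the scales is 20·log₁₀(0.775/1.000) = −2.214 dB.
So dBu = -8.3 + 2.214 = -6.1 dBu.

-6.1 dBu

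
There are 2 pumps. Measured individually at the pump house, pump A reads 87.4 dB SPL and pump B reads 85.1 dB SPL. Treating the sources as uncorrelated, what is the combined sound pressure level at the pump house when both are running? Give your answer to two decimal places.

89.41 dB SPL

Incoherent sources sum as intensities:
L_total = 10·log₁₀(10^(87.4/10) + 10^(85.1/10)) = 10·log₁₀(873100000) = 89.41 dB SPL.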